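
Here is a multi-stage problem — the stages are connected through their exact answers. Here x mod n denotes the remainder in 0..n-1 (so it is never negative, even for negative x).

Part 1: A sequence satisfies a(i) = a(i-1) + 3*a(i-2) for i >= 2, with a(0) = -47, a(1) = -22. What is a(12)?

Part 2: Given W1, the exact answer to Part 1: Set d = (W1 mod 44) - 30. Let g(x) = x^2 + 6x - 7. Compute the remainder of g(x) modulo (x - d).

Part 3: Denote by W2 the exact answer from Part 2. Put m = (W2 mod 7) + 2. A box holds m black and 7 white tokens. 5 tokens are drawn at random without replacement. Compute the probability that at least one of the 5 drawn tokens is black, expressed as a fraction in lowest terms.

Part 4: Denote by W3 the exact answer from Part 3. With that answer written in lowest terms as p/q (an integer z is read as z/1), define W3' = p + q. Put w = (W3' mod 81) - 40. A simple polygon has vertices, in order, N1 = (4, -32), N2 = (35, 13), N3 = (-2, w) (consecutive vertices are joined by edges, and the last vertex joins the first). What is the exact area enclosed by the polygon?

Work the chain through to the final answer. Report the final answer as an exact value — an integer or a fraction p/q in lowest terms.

Part 1: a(2) = 1*(-22) + 3*(-47) = -163; iterating: a(2)=-163, a(3)=-229, a(4)=-718, a(5)=-1405, a(6)=-3559, a(7)=-7774, a(8)=-18451, a(9)=-41773, a(10)=-97126, a(11)=-222445, a(12)=-513823; answer -513823
Part 2: W1 = -513823; d = -21; remainder = value at the root: 1*(-21)^2 + 6*(-21)^1 - 7 = (441) + (-126) + (-7) = 308; answer 308
Part 3: W2 = 308; m = 2; total draws C(9,5) = 126; complement C(7,5) = 21; favorable 126 - 21 = 105; P = 5/6; answer 5/6
Part 4: W3 = 5/6; threaded value p + q = 11; w = -29; cross terms: (4*13 - 35*-32)=1172, (35*-29 - -2*13)=-989, (-2*-32 - 4*-29)=180; twice the area = |363| = 363; area = 363/2; answer 363/2

363/2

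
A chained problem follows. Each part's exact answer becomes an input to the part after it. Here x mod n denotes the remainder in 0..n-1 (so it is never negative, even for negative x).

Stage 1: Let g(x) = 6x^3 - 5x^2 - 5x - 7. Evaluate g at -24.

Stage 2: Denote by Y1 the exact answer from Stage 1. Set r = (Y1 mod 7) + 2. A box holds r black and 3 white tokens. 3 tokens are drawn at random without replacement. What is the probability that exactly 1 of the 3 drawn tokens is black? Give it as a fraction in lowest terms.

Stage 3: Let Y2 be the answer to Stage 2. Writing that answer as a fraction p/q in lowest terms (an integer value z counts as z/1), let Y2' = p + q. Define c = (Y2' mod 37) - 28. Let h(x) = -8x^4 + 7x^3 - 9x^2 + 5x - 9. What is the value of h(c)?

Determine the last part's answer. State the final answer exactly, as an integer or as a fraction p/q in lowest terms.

-127598

Stage 1: 6*(-24)^3 - 5*(-24)^2 - 5*(-24)^1 - 7 = (-82944) + (-2880) + (120) + (-7) = -85711; answer -85711
Stage 2: Y1 = -85711; r = 6; total draws C(9,3) = 84; favorable C(6,1)*C(3,2) = 18; P = 3/14; answer 3/14
Stage 3: Y2 = 3/14; threaded value p + q = 17; c = -11; -8*(-11)^4 + 7*(-11)^3 - 9*(-11)^2 + 5*(-11)^1 - 9 = (-117128) + (-9317) + (-1089) + (-55) + (-9) = -127598; answer -127598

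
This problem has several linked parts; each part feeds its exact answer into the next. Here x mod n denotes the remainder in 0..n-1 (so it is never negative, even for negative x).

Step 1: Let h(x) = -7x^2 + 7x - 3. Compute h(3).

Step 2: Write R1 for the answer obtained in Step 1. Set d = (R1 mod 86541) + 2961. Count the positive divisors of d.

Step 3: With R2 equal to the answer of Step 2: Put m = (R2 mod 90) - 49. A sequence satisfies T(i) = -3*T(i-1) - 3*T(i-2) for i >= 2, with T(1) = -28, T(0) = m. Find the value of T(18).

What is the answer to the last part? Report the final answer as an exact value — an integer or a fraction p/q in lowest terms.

885735

Step 1: -7*(3)^2 + 7*(3)^1 - 3 = (-63) + (21) + (-3) = -45; answer -45
Step 2: R1 = -45; d = 89457; 89457 = 3 * 29819; number of divisors = (1+1) * (1+1) = 4; answer 4
Step 3: R2 = 4; m = -45; T(2) = -3*(-28) - 3*(-45) = 219; iterating: T(2)=219, T(3)=-573, T(4)=1062, T(5)=-1467, T(6)=1215, T(7)=756, T(8)=-5913, T(9)=15471, T(10)=-28674, T(11)=39609, T(12)=-32805, T(13)=-20412, T(14)=159651, T(15)=-417717, T(16)=774198, T(17)=-1069443, T(18)=885735; answer 885735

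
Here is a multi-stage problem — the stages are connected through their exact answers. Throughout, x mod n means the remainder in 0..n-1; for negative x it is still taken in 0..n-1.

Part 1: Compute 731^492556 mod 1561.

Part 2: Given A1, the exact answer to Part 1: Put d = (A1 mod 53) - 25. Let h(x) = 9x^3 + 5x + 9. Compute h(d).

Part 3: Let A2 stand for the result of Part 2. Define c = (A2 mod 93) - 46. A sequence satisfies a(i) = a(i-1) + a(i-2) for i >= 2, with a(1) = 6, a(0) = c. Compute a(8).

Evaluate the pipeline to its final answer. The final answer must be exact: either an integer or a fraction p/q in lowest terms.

412

Part 1: squarings mod 1561: 731^1=731, 731^2=499, 731^4=802, 731^8=72, 731^16=501, 731^32=1241, 731^64=935, 731^128=65, 731^256=1103, 731^512=590, 731^1024=1558, 731^2048=9, 731^4096=81, 731^8192=317, 731^16384=585, 731^32768=366, 731^65536=1271, 731^131072=1367, 731^262144=172; 731^492556 = 731^4 * 731^8 * 731^1024 * 731^32768 * 731^65536 * 731^131072 * 731^262144 = 1054 (mod 1561); answer 1054
Part 2: A1 = 1054; d = 22; 9*(22)^3 + 5*(22)^1 + 9 = (95832) + (110) + (9) = 95951; answer 95951
Part 3: A2 = 95951; c = 22; a(2) = 1*(6) + 1*(22) = 28; iterating: a(2)=28, a(3)=34, a(4)=62, a(5)=96, a(6)=158, a(7)=254, a(8)=412; answer 412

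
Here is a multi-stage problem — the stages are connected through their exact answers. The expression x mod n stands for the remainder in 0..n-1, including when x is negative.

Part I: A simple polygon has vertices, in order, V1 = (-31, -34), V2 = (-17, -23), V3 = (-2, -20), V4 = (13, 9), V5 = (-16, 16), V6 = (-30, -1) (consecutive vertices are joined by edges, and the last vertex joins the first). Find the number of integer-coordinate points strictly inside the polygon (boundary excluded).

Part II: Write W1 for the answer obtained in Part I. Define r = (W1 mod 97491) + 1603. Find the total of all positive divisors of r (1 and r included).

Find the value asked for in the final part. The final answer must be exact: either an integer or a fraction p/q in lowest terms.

Part I: cross terms: (-31*-23 - -17*-34)=135, (-17*-20 - -2*-23)=294, (-2*9 - 13*-20)=242, (13*16 - -16*9)=352, (-16*-1 - -30*16)=496, (-30*-34 - -31*-1)=989; twice the area = |2508| = 2508; area = 1254; boundary points = 1 + 3 + 1 + 1 + 1 + 1 = 8; strictly interior points = area - boundary/2 + 1 = 1251; answer 1251
Part II: W1 = 1251; r = 2854; 2854 = 2 * 1427; sigma = (1 + 2) * (1 + 1427) = 3 * 1428 = 4284; answer 4284

4284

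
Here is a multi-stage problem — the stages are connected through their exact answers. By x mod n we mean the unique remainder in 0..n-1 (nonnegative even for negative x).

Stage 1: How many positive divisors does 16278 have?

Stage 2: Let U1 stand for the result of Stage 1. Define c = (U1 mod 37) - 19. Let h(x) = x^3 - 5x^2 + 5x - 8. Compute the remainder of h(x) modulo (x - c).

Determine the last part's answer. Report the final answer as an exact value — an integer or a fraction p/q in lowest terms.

Stage 1: 16278 = 2 * 3 * 2713; number of divisors = (1+1) * (1+1) * (1+1) = 8; answer 8
Stage 2: U1 = 8; c = -11; remainder = value at the root: 1*(-11)^3 - 5*(-11)^2 + 5*(-11)^1 - 8 = (-1331) + (-605) + (-55) + (-8) = -1999; answer -1999

-1999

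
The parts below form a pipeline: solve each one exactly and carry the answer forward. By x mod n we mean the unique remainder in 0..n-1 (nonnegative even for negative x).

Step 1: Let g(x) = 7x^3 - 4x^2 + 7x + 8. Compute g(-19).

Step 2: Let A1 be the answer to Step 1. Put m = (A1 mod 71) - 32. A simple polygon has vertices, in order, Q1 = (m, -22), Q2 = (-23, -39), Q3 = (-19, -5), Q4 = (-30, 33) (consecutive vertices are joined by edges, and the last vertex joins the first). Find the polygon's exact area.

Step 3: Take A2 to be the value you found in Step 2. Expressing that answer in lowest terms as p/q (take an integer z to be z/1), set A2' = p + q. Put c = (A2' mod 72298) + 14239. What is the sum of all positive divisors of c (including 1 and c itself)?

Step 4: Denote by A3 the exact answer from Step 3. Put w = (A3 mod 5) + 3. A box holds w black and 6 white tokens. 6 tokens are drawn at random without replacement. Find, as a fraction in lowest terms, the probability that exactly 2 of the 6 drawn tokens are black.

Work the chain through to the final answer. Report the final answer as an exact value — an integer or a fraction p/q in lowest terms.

105/572

Step 1: 7*(-19)^3 - 4*(-19)^2 + 7*(-19)^1 + 8 = (-48013) + (-1444) + (-133) + (8) = -49582; answer -49582
Step 2: A1 = -49582; m = 15; cross terms: (15*-39 - -23*-22)=-1091, (-23*-5 - -19*-39)=-626, (-19*33 - -30*-5)=-777, (-30*-22 - 15*33)=165; twice the area = |-2329| = 2329; area = 2329/2; answer 2329/2
Step 3: A2 = 2329/2; threaded value p + q = 2331; c = 16570; 16570 = 2 * 5 * 1657; sigma = (1 + 2) * (1 + 5) * (1 + 1657) = 3 * 6 * 1658 = 29844; answer 29844
Step 4: A3 = 29844; w = 7; total draws C(13,6) = 1716; favorable C(7,2)*C(6,4) = 315; P = 105/572; answer 105/572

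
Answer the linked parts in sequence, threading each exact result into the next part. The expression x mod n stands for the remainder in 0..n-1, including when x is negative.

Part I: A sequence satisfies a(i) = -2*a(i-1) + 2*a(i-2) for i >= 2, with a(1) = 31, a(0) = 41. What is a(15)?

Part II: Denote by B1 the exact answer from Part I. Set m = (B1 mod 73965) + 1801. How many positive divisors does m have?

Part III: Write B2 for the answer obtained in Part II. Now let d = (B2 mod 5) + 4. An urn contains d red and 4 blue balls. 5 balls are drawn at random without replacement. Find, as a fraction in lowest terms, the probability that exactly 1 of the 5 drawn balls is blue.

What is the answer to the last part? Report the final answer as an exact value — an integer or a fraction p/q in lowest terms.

Part I: a(2) = -2*(31) + 2*(41) = 20; iterating: a(2)=20, a(3)=22, a(4)=-4, a(5)=52, a(6)=-112, a(7)=328, a(8)=-880, a(9)=2416, a(10)=-6592, a(11)=18016, a(12)=-49216, a(13)=134464, a(14)=-367360, a(15)=1003648; answer 1003648
Part II: B1 = 1003648; m = 43904; 43904 = 2^7 * 7^3; number of divisors = (7+1) * (3+1) = 32; answer 32
Part III: B2 = 32; d = 6; total draws C(10,5) = 252; favorable C(4,1)*C(6,4) = 60; P = 5/21; answer 5/21

5/21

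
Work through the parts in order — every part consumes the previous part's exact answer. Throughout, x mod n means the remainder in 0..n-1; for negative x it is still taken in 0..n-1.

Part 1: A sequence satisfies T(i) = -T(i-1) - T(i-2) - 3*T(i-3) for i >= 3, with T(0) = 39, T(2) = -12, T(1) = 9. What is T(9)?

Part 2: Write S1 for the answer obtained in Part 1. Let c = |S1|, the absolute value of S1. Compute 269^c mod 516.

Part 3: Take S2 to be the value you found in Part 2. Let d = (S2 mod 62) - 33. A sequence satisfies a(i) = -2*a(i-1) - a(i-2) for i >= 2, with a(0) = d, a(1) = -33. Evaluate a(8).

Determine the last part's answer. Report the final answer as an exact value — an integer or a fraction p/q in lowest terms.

Part 1: T(3) = -1*(-12) - 1*(9) - 3*(39) = -114; iterating: T(3)=-114, T(4)=99, T(5)=51, T(6)=192, T(7)=-540, T(8)=195, T(9)=-231; answer -231
Part 2: S1 = -231; c = 231; squarings mod 516: 269^1=269, 269^2=121, 269^4=193, 269^8=97, 269^16=121, 269^32=193, 269^64=97, 269^128=121; 269^231 = 269^1 * 269^2 * 269^4 * 269^32 * 269^64 * 269^128 = 173 (mod 516); answer 173
Part 3: S2 = 173; d = 16; a(2) = -2*(-33) - 1*(16) = 50; iterating: a(2)=50, a(3)=-67, a(4)=84, a(5)=-101, a(6)=118, a(7)=-135, a(8)=152; answer 152

152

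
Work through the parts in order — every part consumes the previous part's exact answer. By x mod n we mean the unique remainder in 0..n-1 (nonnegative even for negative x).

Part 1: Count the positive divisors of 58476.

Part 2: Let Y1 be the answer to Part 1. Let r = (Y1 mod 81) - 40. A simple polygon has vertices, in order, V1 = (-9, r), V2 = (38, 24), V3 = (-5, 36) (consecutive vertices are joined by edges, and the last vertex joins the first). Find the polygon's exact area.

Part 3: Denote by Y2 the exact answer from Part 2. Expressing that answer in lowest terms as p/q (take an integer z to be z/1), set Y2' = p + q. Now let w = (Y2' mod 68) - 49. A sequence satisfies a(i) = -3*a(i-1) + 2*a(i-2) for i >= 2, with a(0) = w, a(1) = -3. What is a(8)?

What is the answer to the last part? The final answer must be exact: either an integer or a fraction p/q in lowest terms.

39993

Part 1: 58476 = 2^2 * 3 * 11 * 443; number of divisors = (2+1) * (1+1) * (1+1) * (1+1) = 24; answer 24
Part 2: Y1 = 24; r = -16; cross terms: (-9*24 - 38*-16)=392, (38*36 - -5*24)=1488, (-5*-16 - -9*36)=404; twice the area = |2284| = 2284; area = 1142; answer 1142
Part 3: Y2 = 1142; threaded value p + q = 1143; w = 6; a(2) = -3*(-3) + 2*(6) = 21; iterating: a(2)=21, a(3)=-69, a(4)=249, a(5)=-885, a(6)=3153, a(7)=-11229, a(8)=39993; answer 39993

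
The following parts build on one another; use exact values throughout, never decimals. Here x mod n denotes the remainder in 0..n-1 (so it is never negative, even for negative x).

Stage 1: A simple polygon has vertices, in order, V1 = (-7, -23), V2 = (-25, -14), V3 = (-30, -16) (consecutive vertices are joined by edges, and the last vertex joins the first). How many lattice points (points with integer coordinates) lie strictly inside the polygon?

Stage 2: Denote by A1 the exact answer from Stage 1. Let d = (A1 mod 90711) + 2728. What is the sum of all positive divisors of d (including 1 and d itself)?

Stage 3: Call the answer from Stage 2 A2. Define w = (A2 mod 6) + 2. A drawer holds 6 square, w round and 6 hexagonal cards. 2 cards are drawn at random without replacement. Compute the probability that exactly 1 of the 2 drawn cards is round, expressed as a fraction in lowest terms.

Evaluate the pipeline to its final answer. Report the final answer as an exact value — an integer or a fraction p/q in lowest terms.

2/5

Stage 1: cross terms: (-7*-14 - -25*-23)=-477, (-25*-16 - -30*-14)=-20, (-30*-23 - -7*-16)=578; twice the area = |81| = 81; area = 81/2; boundary points = 9 + 1 + 1 = 11; strictly interior points = area - boundary/2 + 1 = 36; answer 36
Stage 2: A1 = 36; d = 2764; 2764 = 2^2 * 691; sigma = (1 + 2 + 4) * (1 + 691) = 7 * 692 = 4844; answer 4844
Stage 3: A2 = 4844; w = 4; total draws C(16,2) = 120; favorable C(4,1)*C(12,1) = 48; P = 2/5; answer 2/5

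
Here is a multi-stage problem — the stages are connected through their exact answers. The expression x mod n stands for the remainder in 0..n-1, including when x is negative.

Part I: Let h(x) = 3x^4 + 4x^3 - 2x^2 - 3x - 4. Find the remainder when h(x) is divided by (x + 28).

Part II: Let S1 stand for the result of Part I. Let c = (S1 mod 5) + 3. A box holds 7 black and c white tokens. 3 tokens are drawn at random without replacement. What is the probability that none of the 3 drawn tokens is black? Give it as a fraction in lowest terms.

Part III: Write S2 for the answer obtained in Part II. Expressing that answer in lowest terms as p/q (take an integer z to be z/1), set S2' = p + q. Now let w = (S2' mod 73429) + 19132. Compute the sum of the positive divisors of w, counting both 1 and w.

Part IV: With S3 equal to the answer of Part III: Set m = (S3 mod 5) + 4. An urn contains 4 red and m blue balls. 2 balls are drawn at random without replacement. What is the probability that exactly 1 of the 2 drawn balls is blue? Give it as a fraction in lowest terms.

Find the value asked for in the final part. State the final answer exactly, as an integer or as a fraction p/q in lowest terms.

Part I: remainder = value at the root: 3*(-28)^4 + 4*(-28)^3 - 2*(-28)^2 - 3*(-28)^1 - 4 = (1843968) + (-87808) + (-1568) + (84) + (-4) = 1754672; answer 1754672
Part II: S1 = 1754672; c = 5; total draws C(12,3) = 220; favorable C(5,3) = 10; P = 1/22; answer 1/22
Part III: S2 = 1/22; threaded value p + q = 23; w = 19155; 19155 = 3 * 5 * 1277; sigma = (1 + 3) * (1 + 5) * (1 + 1277) = 4 * 6 * 1278 = 30672; answer 30672
Part IV: S3 = 30672; m = 6; total draws C(10,2) = 45; favorable C(6,1)*C(4,1) = 24; P = 8/15; answer 8/15

8/15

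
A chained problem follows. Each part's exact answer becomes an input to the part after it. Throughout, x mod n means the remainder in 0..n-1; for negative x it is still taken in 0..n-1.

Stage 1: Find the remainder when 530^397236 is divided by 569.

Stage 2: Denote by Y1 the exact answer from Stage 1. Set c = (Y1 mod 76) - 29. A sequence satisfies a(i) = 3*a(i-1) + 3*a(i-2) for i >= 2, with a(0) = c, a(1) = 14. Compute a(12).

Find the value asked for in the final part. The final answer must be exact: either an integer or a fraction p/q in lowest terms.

-9605304

Stage 1: squarings mod 569: 530^1=530, 530^2=383, 530^4=456, 530^8=251, 530^16=411, 530^32=497, 530^64=63, 530^128=555, 530^256=196, 530^512=293, 530^1024=499, 530^2048=348, 530^4096=476, 530^8192=114, 530^16384=478, 530^32768=315, 530^65536=219, 530^131072=165, 530^262144=482; 530^397236 = 530^4 * 530^16 * 530^32 * 530^128 * 530^256 * 530^512 * 530^1024 * 530^2048 * 530^131072 * 530^262144 = 81 (mod 569); answer 81
Stage 2: Y1 = 81; c = -24; a(2) = 3*(14) + 3*(-24) = -30; iterating: a(2)=-30, a(3)=-48, a(4)=-234, a(5)=-846, a(6)=-3240, a(7)=-12258, a(8)=-46494, a(9)=-176256, a(10)=-668250, a(11)=-2533518, a(12)=-9605304; answer -9605304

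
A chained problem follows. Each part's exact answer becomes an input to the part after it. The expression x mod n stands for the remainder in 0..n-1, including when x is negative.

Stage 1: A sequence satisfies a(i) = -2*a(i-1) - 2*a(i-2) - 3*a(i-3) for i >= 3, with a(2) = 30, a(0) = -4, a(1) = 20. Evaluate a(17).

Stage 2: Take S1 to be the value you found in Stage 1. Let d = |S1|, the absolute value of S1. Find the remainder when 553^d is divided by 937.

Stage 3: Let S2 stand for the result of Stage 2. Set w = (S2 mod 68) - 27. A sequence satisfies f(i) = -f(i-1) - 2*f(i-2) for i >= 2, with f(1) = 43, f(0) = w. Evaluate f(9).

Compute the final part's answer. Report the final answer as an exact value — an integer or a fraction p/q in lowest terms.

Stage 1: a(3) = -2*(30) - 2*(20) - 3*(-4) = -88; iterating: a(3)=-88, a(4)=56, a(5)=-26, a(6)=204, a(7)=-524, a(8)=718, a(9)=-1000, a(10)=2136, a(11)=-4426, a(12)=7580, a(13)=-12716, a(14)=23550, a(15)=-44408, a(16)=79864, a(17)=-141562; answer -141562
Stage 2: S1 = -141562; d = 141562; squarings mod 937: 553^1=553, 553^2=347, 553^4=473, 553^8=723, 553^16=820, 553^32=571, 553^64=902, 553^128=288, 553^256=488, 553^512=146, 553^1024=702, 553^2048=879, 553^4096=553, 553^8192=347, 553^16384=473, 553^32768=723, 553^65536=820, 553^131072=571; 553^141562 = 553^2 * 553^8 * 553^16 * 553^32 * 553^64 * 553^128 * 553^2048 * 553^8192 * 553^131072 = 162 (mod 937); answer 162
Stage 3: S2 = 162; w = -1; f(2) = -1*(43) - 2*(-1) = -41; iterating: f(2)=-41, f(3)=-45, f(4)=127, f(5)=-37, f(6)=-217, f(7)=291, f(8)=143, f(9)=-725; answer -725

-725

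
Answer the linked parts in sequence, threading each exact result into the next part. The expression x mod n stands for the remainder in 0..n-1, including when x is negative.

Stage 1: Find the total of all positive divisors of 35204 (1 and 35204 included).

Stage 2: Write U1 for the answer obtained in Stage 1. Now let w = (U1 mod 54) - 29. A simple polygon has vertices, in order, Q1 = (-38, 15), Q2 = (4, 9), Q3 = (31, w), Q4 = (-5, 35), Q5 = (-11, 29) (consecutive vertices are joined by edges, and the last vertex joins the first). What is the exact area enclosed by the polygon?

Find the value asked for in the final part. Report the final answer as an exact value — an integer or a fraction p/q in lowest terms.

768

Stage 1: 35204 = 2^2 * 13 * 677; sigma = (1 + 2 + 4) * (1 + 13) * (1 + 677) = 7 * 14 * 678 = 66444; answer 66444
Stage 2: U1 = 66444; w = -5; cross terms: (-38*9 - 4*15)=-402, (4*-5 - 31*9)=-299, (31*35 - -5*-5)=1060, (-5*29 - -11*35)=240, (-11*15 - -38*29)=937; twice the area = |1536| = 1536; area = 768; answer 768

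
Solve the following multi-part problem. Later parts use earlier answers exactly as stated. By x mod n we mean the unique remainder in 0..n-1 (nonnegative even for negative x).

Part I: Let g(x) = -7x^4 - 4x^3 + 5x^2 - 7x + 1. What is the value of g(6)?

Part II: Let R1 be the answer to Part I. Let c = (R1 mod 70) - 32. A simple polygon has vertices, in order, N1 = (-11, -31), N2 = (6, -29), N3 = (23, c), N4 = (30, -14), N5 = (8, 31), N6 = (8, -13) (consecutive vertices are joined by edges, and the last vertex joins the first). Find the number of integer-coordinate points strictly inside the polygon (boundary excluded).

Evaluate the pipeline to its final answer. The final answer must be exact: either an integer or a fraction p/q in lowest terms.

891

Part I: -7*(6)^4 - 4*(6)^3 + 5*(6)^2 - 7*(6)^1 + 1 = (-9072) + (-864) + (180) + (-42) + (1) = -9797; answer -9797
Part II: R1 = -9797; c = -29; cross terms: (-11*-29 - 6*-31)=505, (6*-29 - 23*-29)=493, (23*-14 - 30*-29)=548, (30*31 - 8*-14)=1042, (8*-13 - 8*31)=-352, (8*-31 - -11*-13)=-391; twice the area = |1845| = 1845; area = 1845/2; boundary points = 1 + 17 + 1 + 1 + 44 + 1 = 65; strictly interior points = area - boundary/2 + 1 = 891; answer 891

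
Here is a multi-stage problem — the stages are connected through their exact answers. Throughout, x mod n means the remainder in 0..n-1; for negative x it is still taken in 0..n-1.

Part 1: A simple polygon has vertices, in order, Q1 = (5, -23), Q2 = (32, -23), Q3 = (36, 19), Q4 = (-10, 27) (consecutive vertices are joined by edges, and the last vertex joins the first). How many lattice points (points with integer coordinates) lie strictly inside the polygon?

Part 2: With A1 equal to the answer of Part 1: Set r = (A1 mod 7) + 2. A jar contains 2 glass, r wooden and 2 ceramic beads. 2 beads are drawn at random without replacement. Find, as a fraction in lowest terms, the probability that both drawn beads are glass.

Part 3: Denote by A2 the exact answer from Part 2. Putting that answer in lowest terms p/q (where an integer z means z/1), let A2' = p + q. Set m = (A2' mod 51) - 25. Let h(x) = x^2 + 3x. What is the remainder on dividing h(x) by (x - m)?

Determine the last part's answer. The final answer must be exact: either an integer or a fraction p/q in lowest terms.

28

Part 1: cross terms: (5*-23 - 32*-23)=621, (32*19 - 36*-23)=1436, (36*27 - -10*19)=1162, (-10*-23 - 5*27)=95; twice the area = |3314| = 3314; area = 1657; boundary points = 27 + 2 + 2 + 5 = 36; strictly interior points = area - boundary/2 + 1 = 1640; answer 1640
Part 2: A1 = 1640; r = 4; total draws C(8,2) = 28; favorable C(2,2) = 1; P = 1/28; answer 1/28
Part 3: A2 = 1/28; threaded value p + q = 29; m = 4; remainder = value at the root: 1*(4)^2 + 3*(4)^1 = (16) + (12) = 28; answer 28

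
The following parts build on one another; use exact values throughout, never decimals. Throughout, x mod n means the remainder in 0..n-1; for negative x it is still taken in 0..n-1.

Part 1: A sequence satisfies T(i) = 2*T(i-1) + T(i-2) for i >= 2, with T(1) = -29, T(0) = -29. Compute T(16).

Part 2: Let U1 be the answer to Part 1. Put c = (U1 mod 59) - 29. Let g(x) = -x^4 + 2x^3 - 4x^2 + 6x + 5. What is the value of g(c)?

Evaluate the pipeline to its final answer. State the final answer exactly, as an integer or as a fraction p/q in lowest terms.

Part 1: T(2) = 2*(-29) + 1*(-29) = -87; iterating: T(2)=-87, T(3)=-203, T(4)=-493, T(5)=-1189, T(6)=-2871, T(7)=-6931, T(8)=-16733, T(9)=-40397, T(10)=-97527, T(11)=-235451, T(12)=-568429, T(13)=-1372309, T(14)=-3313047, T(15)=-7998403, T(16)=-19309853; answer -19309853
Part 2: U1 = -19309853; c = -8; -1*(-8)^4 + 2*(-8)^3 - 4*(-8)^2 + 6*(-8)^1 + 5 = (-4096) + (-1024) + (-256) + (-48) + (5) = -5419; answer -5419

-5419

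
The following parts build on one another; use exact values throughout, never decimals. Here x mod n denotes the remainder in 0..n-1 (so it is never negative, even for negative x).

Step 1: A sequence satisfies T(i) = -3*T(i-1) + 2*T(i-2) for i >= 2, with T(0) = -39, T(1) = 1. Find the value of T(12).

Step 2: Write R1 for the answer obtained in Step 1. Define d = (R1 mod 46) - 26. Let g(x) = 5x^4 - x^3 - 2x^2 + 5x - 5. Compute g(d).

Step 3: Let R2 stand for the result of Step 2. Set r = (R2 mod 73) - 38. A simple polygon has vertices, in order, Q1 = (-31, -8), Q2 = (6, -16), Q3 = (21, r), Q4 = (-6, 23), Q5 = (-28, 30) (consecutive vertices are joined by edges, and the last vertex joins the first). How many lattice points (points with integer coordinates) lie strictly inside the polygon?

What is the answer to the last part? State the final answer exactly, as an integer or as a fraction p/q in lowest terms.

Step 1: T(2) = -3*(1) + 2*(-39) = -81; iterating: T(2)=-81, T(3)=245, T(4)=-897, T(5)=3181, T(6)=-11337, T(7)=40373, T(8)=-143793, T(9)=512125, T(10)=-1823961, T(11)=6496133, T(12)=-23136321; answer -23136321
Step 2: R1 = -23136321; d = -3; 5*(-3)^4 - 1*(-3)^3 - 2*(-3)^2 + 5*(-3)^1 - 5 = (405) + (27) + (-18) + (-15) + (-5) = 394; answer 394
Step 3: R2 = 394; r = -9; cross terms: (-31*-16 - 6*-8)=544, (6*-9 - 21*-16)=282, (21*23 - -6*-9)=429, (-6*30 - -28*23)=464, (-28*-8 - -31*30)=1154; twice the area = |2873| = 2873; area = 2873/2; boundary points = 1 + 1 + 1 + 1 + 1 = 5; strictly interior points = area - boundary/2 + 1 = 1435; answer 1435

1435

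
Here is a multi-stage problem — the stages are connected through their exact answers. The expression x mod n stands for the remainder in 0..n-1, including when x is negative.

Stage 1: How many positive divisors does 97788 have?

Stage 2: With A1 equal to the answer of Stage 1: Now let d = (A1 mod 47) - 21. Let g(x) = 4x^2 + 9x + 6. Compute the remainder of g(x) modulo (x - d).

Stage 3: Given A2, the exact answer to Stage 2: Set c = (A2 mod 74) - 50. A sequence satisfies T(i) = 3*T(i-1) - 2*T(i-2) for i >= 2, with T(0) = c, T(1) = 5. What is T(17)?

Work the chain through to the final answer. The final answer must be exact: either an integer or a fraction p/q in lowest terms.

-1834975

Stage 1: 97788 = 2^2 * 3 * 29 * 281; number of divisors = (2+1) * (1+1) * (1+1) * (1+1) = 24; answer 24
Stage 2: A1 = 24; d = 3; remainder = value at the root: 4*(3)^2 + 9*(3)^1 + 6 = (36) + (27) + (6) = 69; answer 69
Stage 3: A2 = 69; c = 19; T(2) = 3*(5) - 2*(19) = -23; iterating: T(2)=-23, T(3)=-79, T(4)=-191, T(5)=-415, T(6)=-863, T(7)=-1759, T(8)=-3551, T(9)=-7135, T(10)=-14303, T(11)=-28639, T(12)=-57311, T(13)=-114655, T(14)=-229343, T(15)=-458719, T(16)=-917471, T(17)=-1834975; answer -1834975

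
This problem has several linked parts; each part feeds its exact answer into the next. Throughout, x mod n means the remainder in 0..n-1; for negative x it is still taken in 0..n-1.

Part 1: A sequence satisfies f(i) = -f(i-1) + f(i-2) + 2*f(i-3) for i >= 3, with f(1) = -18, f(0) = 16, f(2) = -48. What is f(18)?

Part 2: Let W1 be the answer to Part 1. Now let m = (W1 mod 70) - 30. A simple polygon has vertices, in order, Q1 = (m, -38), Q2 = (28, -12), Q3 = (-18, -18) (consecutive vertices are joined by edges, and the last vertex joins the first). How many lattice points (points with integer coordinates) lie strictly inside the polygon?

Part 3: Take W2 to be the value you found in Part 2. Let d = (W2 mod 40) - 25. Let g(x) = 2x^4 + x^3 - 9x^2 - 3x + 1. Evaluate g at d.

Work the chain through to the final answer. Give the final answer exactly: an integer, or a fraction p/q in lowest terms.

4684

Part 1: f(3) = -1*(-48) + 1*(-18) + 2*(16) = 62; iterating: f(3)=62, f(4)=-146, f(5)=112, f(6)=-134, f(7)=-46, f(8)=136, f(9)=-450, f(10)=494, f(11)=-672, f(12)=266, f(13)=50, f(14)=-1128, f(15)=1710, f(16)=-2738, f(17)=2192, f(18)=-1510; answer -1510
Part 2: W1 = -1510; m = 0; cross terms: (0*-12 - 28*-38)=1064, (28*-18 - -18*-12)=-720, (-18*-38 - 0*-18)=684; twice the area = |1028| = 1028; area = 514; boundary points = 2 + 2 + 2 = 6; strictly interior points = area - boundary/2 + 1 = 512; answer 512
Part 3: W2 = 512; d = 7; 2*(7)^4 + 1*(7)^3 - 9*(7)^2 - 3*(7)^1 + 1 = (4802) + (343) + (-441) + (-21) + (1) = 4684; answer 4684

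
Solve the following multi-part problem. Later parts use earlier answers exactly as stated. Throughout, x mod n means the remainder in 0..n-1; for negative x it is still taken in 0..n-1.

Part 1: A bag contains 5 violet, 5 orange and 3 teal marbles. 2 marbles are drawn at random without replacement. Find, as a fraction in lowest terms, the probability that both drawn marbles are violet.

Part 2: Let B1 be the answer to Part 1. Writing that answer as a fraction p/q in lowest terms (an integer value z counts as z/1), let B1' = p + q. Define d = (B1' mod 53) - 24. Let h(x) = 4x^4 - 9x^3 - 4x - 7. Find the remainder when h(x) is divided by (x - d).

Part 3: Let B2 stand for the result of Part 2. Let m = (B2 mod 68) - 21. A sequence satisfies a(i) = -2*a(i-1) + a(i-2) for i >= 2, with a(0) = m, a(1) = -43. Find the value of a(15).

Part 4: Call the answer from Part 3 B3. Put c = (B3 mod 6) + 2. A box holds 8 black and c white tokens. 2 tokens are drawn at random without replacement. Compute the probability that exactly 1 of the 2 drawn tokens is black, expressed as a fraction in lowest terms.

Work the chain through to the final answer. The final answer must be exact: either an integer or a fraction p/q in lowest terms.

Part 1: total draws C(13,2) = 78; favorable C(5,2) = 10; P = 5/39; answer 5/39
Part 2: B1 = 5/39; threaded value p + q = 44; d = 20; remainder = value at the root: 4*(20)^4 - 9*(20)^3 - 4*(20)^1 - 7 = (640000) + (-72000) + (-80) + (-7) = 567913; answer 567913
Part 3: B2 = 567913; m = 24; a(2) = -2*(-43) + 1*(24) = 110; iterating: a(2)=110, a(3)=-263, a(4)=636, a(5)=-1535, a(6)=3706, a(7)=-8947, a(8)=21600, a(9)=-52147, a(10)=125894, a(11)=-303935, a(12)=733764, a(13)=-1771463, a(14)=4276690, a(15)=-10324843; answer -10324843
Part 4: B3 = -10324843; c = 7; total draws C(15,2) = 105; favorable C(8,1)*C(7,1) = 56; P = 8/15; answer 8/15

8/15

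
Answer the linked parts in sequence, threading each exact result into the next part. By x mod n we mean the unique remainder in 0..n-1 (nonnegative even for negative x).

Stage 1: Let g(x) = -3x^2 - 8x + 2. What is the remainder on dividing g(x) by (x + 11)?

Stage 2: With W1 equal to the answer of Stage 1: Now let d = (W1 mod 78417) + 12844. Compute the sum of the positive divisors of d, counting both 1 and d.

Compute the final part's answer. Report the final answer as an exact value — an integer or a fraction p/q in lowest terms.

170324

Stage 1: remainder = value at the root: -3*(-11)^2 - 8*(-11)^1 + 2 = (-363) + (88) + (2) = -273; answer -273
Stage 2: W1 = -273; d = 90988; 90988 = 2^2 * 23^2 * 43; sigma = (1 + 2 + 4) * (1 + 23 + 529) * (1 + 43) = 7 * 553 * 44 = 170324; answer 170324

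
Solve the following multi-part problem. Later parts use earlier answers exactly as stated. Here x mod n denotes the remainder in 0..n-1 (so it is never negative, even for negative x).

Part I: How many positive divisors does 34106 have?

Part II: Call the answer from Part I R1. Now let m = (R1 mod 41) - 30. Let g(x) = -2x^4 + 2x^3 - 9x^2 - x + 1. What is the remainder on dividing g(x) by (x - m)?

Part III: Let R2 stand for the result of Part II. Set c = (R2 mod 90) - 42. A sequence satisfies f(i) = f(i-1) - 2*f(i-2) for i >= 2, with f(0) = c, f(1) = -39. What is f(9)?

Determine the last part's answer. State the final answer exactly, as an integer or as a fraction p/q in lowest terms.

Part I: 34106 = 2 * 17053; number of divisors = (1+1) * (1+1) = 4; answer 4
Part II: R1 = 4; m = -26; remainder = value at the root: -2*(-26)^4 + 2*(-26)^3 - 9*(-26)^2 - 1*(-26)^1 + 1 = (-913952) + (-35152) + (-6084) + (26) + (1) = -955161; answer -955161
Part III: R2 = -955161; c = -33; f(2) = 1*(-39) - 2*(-33) = 27; iterating: f(2)=27, f(3)=105, f(4)=51, f(5)=-159, f(6)=-261, f(7)=57, f(8)=579, f(9)=465; answer 465

465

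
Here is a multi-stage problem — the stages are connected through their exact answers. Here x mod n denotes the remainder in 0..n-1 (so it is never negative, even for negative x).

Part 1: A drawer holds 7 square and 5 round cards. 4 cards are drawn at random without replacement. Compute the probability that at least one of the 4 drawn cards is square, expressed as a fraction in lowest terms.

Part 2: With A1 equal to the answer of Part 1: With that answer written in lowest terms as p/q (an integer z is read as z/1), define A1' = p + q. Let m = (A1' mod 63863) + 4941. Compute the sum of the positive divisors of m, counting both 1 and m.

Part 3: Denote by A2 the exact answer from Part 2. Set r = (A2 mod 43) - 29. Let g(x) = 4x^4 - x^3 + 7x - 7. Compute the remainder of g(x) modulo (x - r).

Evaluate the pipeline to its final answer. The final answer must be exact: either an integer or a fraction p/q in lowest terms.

Part 1: total draws C(12,4) = 495; complement C(5,4) = 5; favorable 495 - 5 = 490; P = 98/99; answer 98/99
Part 2: A1 = 98/99; threaded value p + q = 197; m = 5138; 5138 = 2 * 7 * 367; sigma = (1 + 2) * (1 + 7) * (1 + 367) = 3 * 8 * 368 = 8832; answer 8832
Part 3: A2 = 8832; r = -12; remainder = value at the root: 4*(-12)^4 - 1*(-12)^3 + 7*(-12)^1 - 7 = (82944) + (1728) + (-84) + (-7) = 84581; answer 84581

84581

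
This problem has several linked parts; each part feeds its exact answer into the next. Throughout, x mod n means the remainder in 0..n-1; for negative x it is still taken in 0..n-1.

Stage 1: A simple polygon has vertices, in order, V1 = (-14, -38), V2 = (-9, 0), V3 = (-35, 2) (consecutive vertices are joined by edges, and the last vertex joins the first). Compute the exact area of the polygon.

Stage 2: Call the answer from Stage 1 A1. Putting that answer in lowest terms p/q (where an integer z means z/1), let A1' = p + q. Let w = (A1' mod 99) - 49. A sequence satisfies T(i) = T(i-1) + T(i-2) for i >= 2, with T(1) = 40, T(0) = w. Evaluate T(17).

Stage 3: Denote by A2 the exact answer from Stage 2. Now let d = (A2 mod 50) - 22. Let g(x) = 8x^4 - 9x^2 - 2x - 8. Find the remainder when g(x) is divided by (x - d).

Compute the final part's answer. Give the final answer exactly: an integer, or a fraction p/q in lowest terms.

Stage 1: cross terms: (-14*0 - -9*-38)=-342, (-9*2 - -35*0)=-18, (-35*-38 - -14*2)=1358; twice the area = |998| = 998; area = 499; answer 499
Stage 2: A1 = 499; threaded value p + q = 500; w = -44; T(2) = 1*(40) + 1*(-44) = -4; iterating: T(2)=-4, T(3)=36, T(4)=32, T(5)=68, T(6)=100, T(7)=168, T(8)=268, T(9)=436, T(10)=704, T(11)=1140, T(12)=1844, T(13)=2984, T(14)=4828, T(15)=7812, T(16)=12640, T(17)=20452; answer 20452
Stage 3: A2 = 20452; d = -20; remainder = value at the root: 8*(-20)^4 - 9*(-20)^2 - 2*(-20)^1 - 8 = (1280000) + (-3600) + (40) + (-8) = 1276432; answer 1276432

1276432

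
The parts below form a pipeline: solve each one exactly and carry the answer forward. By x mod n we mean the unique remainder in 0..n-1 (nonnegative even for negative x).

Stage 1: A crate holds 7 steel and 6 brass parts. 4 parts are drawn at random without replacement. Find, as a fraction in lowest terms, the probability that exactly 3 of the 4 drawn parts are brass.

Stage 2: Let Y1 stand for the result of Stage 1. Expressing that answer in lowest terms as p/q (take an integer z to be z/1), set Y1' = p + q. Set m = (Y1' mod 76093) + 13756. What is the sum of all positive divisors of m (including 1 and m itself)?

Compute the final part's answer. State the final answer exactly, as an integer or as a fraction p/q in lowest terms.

Stage 1: total draws C(13,4) = 715; favorable C(6,3)*C(7,1) = 140; P = 28/143; answer 28/143
Stage 2: Y1 = 28/143; threaded value p + q = 171; m = 13927; 13927 = 19 * 733; sigma = (1 + 19) * (1 + 733) = 20 * 734 = 14680; answer 14680

14680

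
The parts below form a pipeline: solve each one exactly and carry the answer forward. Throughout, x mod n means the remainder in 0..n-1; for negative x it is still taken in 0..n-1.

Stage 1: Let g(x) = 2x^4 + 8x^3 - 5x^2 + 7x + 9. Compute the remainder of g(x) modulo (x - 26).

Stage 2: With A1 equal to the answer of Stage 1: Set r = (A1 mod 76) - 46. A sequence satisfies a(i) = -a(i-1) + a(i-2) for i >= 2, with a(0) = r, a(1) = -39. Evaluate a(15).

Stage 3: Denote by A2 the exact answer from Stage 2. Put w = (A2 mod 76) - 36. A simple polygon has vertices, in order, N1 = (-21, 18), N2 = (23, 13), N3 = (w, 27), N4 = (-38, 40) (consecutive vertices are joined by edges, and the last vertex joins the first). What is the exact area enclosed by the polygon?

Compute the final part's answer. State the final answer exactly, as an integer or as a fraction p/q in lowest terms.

1467/2

Stage 1: remainder = value at the root: 2*(26)^4 + 8*(26)^3 - 5*(26)^2 + 7*(26)^1 + 9 = (913952) + (140608) + (-3380) + (182) + (9) = 1051371; answer 1051371
Stage 2: A1 = 1051371; r = 17; a(2) = -1*(-39) + 1*(17) = 56; iterating: a(2)=56, a(3)=-95, a(4)=151, a(5)=-246, a(6)=397, a(7)=-643, a(8)=1040, a(9)=-1683, a(10)=2723, a(11)=-4406, a(12)=7129, a(13)=-11535, a(14)=18664, a(15)=-30199; answer -30199
Stage 3: A2 = -30199; w = 13; cross terms: (-21*13 - 23*18)=-687, (23*27 - 13*13)=452, (13*40 - -38*27)=1546, (-38*18 - -21*40)=156; twice the area = |1467| = 1467; area = 1467/2; answer 1467/2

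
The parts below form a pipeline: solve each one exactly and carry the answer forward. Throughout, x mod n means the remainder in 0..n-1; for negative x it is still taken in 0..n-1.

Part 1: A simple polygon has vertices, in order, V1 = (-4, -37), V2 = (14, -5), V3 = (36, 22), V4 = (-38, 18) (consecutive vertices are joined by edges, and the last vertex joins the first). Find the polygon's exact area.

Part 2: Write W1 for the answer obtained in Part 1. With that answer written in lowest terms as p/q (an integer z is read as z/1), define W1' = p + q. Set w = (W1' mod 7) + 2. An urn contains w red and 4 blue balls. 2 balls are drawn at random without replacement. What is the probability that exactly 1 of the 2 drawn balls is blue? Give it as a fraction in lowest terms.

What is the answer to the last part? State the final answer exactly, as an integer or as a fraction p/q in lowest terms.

8/15

Part 1: cross terms: (-4*-5 - 14*-37)=538, (14*22 - 36*-5)=488, (36*18 - -38*22)=1484, (-38*-37 - -4*18)=1478; twice the area = |3988| = 3988; area = 1994; answer 1994
Part 2: W1 = 1994; threaded value p + q = 1995; w = 2; total draws C(6,2) = 15; favorable C(4,1)*C(2,1) = 8; P = 8/15; answer 8/15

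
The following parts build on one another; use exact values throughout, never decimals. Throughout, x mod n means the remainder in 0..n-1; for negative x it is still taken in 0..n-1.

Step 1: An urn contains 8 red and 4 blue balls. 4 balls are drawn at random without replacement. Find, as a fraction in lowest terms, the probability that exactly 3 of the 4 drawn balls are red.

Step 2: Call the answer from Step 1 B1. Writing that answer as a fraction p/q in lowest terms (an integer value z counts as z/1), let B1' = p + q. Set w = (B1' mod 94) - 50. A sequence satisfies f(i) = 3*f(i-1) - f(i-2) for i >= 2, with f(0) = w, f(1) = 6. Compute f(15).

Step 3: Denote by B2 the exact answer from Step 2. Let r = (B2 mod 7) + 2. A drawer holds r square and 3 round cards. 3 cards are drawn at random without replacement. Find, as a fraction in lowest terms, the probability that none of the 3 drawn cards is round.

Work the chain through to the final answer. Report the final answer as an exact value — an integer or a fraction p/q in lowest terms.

56/165

Step 1: total draws C(12,4) = 495; favorable C(8,3)*C(4,1) = 224; P = 224/495; answer 224/495
Step 2: B1 = 224/495; threaded value p + q = 719; w = 11; f(2) = 3*(6) - 1*(11) = 7; iterating: f(2)=7, f(3)=15, f(4)=38, f(5)=99, f(6)=259, f(7)=678, f(8)=1775, f(9)=4647, f(10)=12166, f(11)=31851, f(12)=83387, f(13)=218310, f(14)=571543, f(15)=1496319; answer 1496319
Step 3: B2 = 1496319; r = 8; total draws C(11,3) = 165; favorable C(8,3) = 56; P = 56/165; answer 56/165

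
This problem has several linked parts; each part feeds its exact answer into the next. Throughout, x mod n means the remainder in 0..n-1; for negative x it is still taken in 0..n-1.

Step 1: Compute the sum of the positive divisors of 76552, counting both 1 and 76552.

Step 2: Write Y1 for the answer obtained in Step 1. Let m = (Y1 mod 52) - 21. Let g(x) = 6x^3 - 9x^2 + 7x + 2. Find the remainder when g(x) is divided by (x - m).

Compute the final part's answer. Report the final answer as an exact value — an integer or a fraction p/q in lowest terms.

111728

Step 1: 76552 = 2^3 * 7 * 1367; sigma = (1 + 2 + 4 + 8) * (1 + 7) * (1 + 1367) = 15 * 8 * 1368 = 164160; answer 164160
Step 2: Y1 = 164160; m = 27; remainder = value at the root: 6*(27)^3 - 9*(27)^2 + 7*(27)^1 + 2 = (118098) + (-6561) + (189) + (2) = 111728; answer 111728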